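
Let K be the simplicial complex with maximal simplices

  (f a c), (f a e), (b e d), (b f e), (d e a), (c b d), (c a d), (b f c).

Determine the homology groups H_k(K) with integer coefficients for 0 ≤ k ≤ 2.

H_0 ≅ Z,  H_1 = 0,  H_2 ≅ Z.

Fix the vertex order a < b < c < d < e < f and write every simplex with vertices in increasing order. Then dim K = 2 and the simplices of K are:

  0-simplices (6): a, b, c, d, e, f
  1-simplices (12): ac, ad, ae, af, bc, bd, be, bf, cd, cf, de, ef
  2-simplices (8): acd, acf, ade, aef, bcd, bcf, bde, bef

Hence C_0 ≅ Z^6, C_1 ≅ Z^12, C_2 ≅ Z^8.

Boundary ∂_1: C_1 → C_0 maps an edge to its endpoints' difference, ∂[p,q] = q − p. For instance
  ∂ac = c − a.
As a 6×12 matrix over Z this has rank 5, with invariant factors (1,1,1,1,1).

Boundary ∂_2: C_2 → C_1 sends each 2-simplex [p,q,r] to [q,r] − [p,r] + [p,q]. For instance
  ∂acf = cf − af + ac,
  ∂bde = de − be + bd.
As a 12×8 matrix over Z this has rank 7, with invariant factors (1,1,1,1,1,1,1).

Now H_k = ker ∂_k / im ∂_{k+1}, so:

  H_0: rank C_0 − rank ∂_1 = 6 − 5 = 1, and the invariant factors of ∂_1 are all 1, so H_0 ≅ Z.
  H_1: rank ker ∂_1 − rank ∂_2 = (12 − 5) − 7 = 0, and the invariant factors of ∂_2 are all 1, so H_1 ≅ 0.
  H_2: rank ker ∂_2 − rank ∂_3 = (8 − 7) − 0 = 1, and there is no ∂_3, so H_2 ≅ Z.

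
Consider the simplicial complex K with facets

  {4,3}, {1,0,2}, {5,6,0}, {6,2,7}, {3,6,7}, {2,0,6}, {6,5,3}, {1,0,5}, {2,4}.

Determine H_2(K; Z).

H_2 ≅ 0.

We work with the vertex ordering 0 < 1 < 2 < 3 < 4 < 5 < 6 < 7. The simplices of K, each written with vertices in increasing order, are:

  0-simplices (8): [0], [1], [2], [3], [4], [5], [6], [7]
  1-simplices (15): [0,1], [0,2], [0,5], [0,6], [1,2], [1,5], [2,4], [2,6], [2,7], [3,4], [3,5], [3,6], [3,7], [5,6], [6,7]
  2-simplices (7): [0,1,2], [0,1,5], [0,2,6], [0,5,6], [2,6,7], [3,5,6], [3,6,7]

giving chain groups C_0 ≅ Z^8, C_1 ≅ Z^15, C_2 ≅ Z^7.

Boundary ∂_1: C_1 → C_0 maps an edge to its endpoints' difference, ∂[p,q] = q − p.
The resulting 8×15 matrix has rank 7, and its Smith normal form has invariant factors (1,1,1,1,1,1,1).

∂_2: C_2 → C_1 acts by ∂[p,q,r] = [q,r] − [p,r] + [p,q]. For instance
  ∂[3,5,6] = [5,6] − [3,6] + [3,5],
  ∂[2,6,7] = [6,7] − [2,7] + [2,6].
The 15×7 boundary matrix has rank 7 and Smith normal form diag(1,1,1,1,1,1,1).

Now H_k = ker ∂_k / im ∂_{k+1}, so:

  H_2: rank ker ∂_2 − rank ∂_3 = (7 − 7) − 0 = 0, and there is no ∂_3, so H_2 ≅ 0.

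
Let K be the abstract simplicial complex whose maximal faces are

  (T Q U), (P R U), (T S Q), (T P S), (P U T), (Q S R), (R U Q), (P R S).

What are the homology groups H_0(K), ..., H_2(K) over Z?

H_0 = Z,  H_1 = 0,  H_2 = Z.

Take the total order P < Q < R < S < T < U on the vertex set. Then K (dimension 2) consists of the simplices:

  0-simplices (6): P, Q, R, S, T, U
  1-simplices (12): PR, PS, PT, PU, QR, QS, QT, QU, RS, RU, ST, TU
  2-simplices (8): PRS, PRU, PST, PTU, QRS, QRU, QST, QTU

giving chain groups C_0 ≅ Z^6, C_1 ≅ Z^12, C_2 ≅ Z^8.

The boundary map ∂_1: C_1 → C_0 maps an edge to its endpoints' difference, ∂[p,q] = q − p.
This gives a 6×12 integer matrix of rank 5; reducing to Smith normal form yields diagonal entries (1,1,1,1,1).

∂_2: C_2 → C_1 sends each 2-simplex [p,q,r] to [q,r] − [p,r] + [p,q]. For instance
  ∂PRS = RS − PS + PR,
  ∂QST = ST − QT + QS.
The resulting 12×8 matrix has rank 7, and its Smith normal form has invariant factors (1,1,1,1,1,1,1).

From H_k ≅ ker(∂_k) / im(∂_{k+1}) we obtain:

  H_0: rank C_0 − rank ∂_1 = 6 − 5 = 1, and the invariant factors of ∂_1 are all 1, so H_0 = Z.
  H_1: rank ker ∂_1 − rank ∂_2 = (12 − 5) − 7 = 0, and the invariant factors of ∂_2 are all 1, so H_1 = 0.
  H_2: rank ker ∂_2 − rank ∂_3 = (8 − 7) − 0 = 1, and there is no ∂_3, so H_2 = Z.

As a check, the Euler characteristic is 6 − 12 + 8 = 2, which agrees with 1 − 0 + 1 = 2.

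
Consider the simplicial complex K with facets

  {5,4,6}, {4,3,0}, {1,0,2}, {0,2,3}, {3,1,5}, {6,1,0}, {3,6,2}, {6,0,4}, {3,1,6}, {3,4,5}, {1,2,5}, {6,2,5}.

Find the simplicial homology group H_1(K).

H_1 = Z_2.

We work with the vertex ordering 0 < 1 < 2 < 3 < 4 < 5 < 6. The simplices of K, each written with vertices in increasing order, are:

  0-simplices (7): [0], [1], [2], [3], [4], [5], [6]
  1-simplices (18): [0,1], [0,2], [0,3], [0,4], [0,6], [1,2], [1,3], [1,5], [1,6], [2,3], [2,5], [2,6], [3,4], [3,5], [3,6], [4,5], [4,6], [5,6]
  2-simplices (12): [0,1,2], [0,1,6], [0,2,3], [0,3,4], [0,4,6], [1,2,5], [1,3,5], [1,3,6], [2,3,6], [2,5,6], [3,4,5], [4,5,6]

so the chain groups are C_0 ≅ Z^7, C_1 ≅ Z^18, C_2 ≅ Z^12.

∂_1: C_1 → C_0 maps an edge to its endpoints' difference, ∂[p,q] = q − p. For instance
  ∂[0,1] = [1] − [0].
The 7×18 boundary matrix has rank 6 and Smith normal form diag(1,1,1,1,1,1).

The boundary map ∂_2: C_2 → C_1 maps a triangle to the signed sum of its edges. For instance
  ∂[0,4,6] = [4,6] − [0,6] + [0,4],
  ∂[0,1,2] = [1,2] − [0,2] + [0,1].
The resulting 18×12 matrix has rank 12, and its Smith normal form has invariant factors (1,1,1,1,1,1,1,1,1,1,1,2).

Now H_k = ker ∂_k / im ∂_{k+1}, so:

  H_1: rank ker ∂_1 − rank ∂_2 = (18 − 6) − 12 = 0, and ∂_2 has invariant factor 2 > 1, so H_1 = Z_2.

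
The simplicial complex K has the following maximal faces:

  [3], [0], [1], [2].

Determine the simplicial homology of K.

K has 4 vertices.
rank ∂_0 = 0, rank ∂_1 = 0 ⇒ b_0 = 4 − 0 − 0 = 4. So H_0 = Z^4.

H_0 = Z^4.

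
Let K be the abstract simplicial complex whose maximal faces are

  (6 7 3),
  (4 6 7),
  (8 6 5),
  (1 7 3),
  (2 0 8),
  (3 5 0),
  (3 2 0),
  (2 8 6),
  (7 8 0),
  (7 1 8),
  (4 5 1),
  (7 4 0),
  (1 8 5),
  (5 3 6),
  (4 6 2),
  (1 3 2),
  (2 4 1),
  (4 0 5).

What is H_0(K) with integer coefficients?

H_0 ≅ Z.

Fix the vertex order 0 < 1 < 2 < 3 < 4 < 5 < 6 < 7 < 8 and write every simplex with vertices in increasing order. Then dim K = 2 and the simplices of K are:

  0-simplices (9): [0], [1], [2], [3], [4], [5], [6], [7], [8]
  1-simplices (27): (27 of them)
  2-simplices (18): [0,2,3], [0,2,8], [0,3,5], [0,4,5], [0,4,7], [0,7,8], [1,2,3], [1,2,4], [1,3,7], [1,4,5], [1,5,8], [1,7,8], [2,4,6], [2,6,8], [3,5,6], [3,6,7], [4,6,7], [5,6,8]

giving chain groups C_0 ≅ Z^9, C_1 ≅ Z^27, C_2 ≅ Z^18.

Boundary ∂_1: C_1 → C_0 sends each edge [p,q] (with p < q) to q − p. For instance
  ∂[5,8] = [8] − [5].
The 9×27 boundary matrix has rank 8 and Smith normal form diag(1,1,1,1,1,1,1,1).

The boundary map ∂_2: C_2 → C_1 maps a triangle to the signed sum of its edges. For instance
  ∂[1,2,4] = [2,4] − [1,4] + [1,2],
  ∂[2,6,8] = [6,8] − [2,8] + [2,6].
The 27×18 boundary matrix has rank 17 and Smith normal form diag(1,1,1,1,1,1,1,1,1,1,1,1,1,1,1,1,1).

Reading off H_k = ker ∂_k / im ∂_{k+1}:

  H_0: rank C_0 − rank ∂_1 = 9 − 8 = 1, and the invariant factors of ∂_1 are all 1, so H_0 = Z.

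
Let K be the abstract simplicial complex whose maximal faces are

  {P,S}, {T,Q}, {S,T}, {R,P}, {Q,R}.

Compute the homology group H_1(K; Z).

H_1 ≅ Z.

Take the total order P < Q < R < S < T on the vertex set. Then K (dimension 1) consists of the simplices:

  0-simplices (5): P, Q, R, S, T
  1-simplices (5): PR, PS, QR, QT, ST

so the chain groups are C_0 ≅ Z^5, C_1 ≅ Z^5.

∂_1: C_1 → C_0 sends each edge [p,q] (with p < q) to q − p.
As a 5×5 matrix over Z this has rank 4, with invariant factors (1,1,1,1).

Now H_k = ker ∂_k / im ∂_{k+1}, so:

  H_1: rank ker ∂_1 − rank ∂_2 = (5 − 4) − 0 = 1, and there is no ∂_2, so H_1 = Z.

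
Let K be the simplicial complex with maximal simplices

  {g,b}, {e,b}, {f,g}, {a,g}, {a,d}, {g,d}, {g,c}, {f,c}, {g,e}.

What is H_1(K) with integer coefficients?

H_1 ≅ Z^3.

Order the vertices as a < b < c < d < e < f < g. Listing each simplex with vertices in this order, K has dimension 1 with simplices:

  0-simplices (7): a, b, c, d, e, f, g
  1-simplices (9): ad, ag, be, bg, cf, cg, dg, eg, fg

Hence C_0 ≅ Z^7, C_1 ≅ Z^9.

Boundary ∂_1: C_1 → C_0 is given by ∂[p,q] = [q] − [p]. For instance
  ∂eg = g − e.
This gives a 7×9 integer matrix of rank 6; reducing to Smith normal form yields diagonal entries (1,1,1,1,1,1).

Computing H_k = (kernel of ∂_k) / (image of ∂_{k+1}):

  H_1: rank ker ∂_1 − rank ∂_2 = (9 − 6) − 0 = 3, and there is no ∂_2, so H_1 = Z^3.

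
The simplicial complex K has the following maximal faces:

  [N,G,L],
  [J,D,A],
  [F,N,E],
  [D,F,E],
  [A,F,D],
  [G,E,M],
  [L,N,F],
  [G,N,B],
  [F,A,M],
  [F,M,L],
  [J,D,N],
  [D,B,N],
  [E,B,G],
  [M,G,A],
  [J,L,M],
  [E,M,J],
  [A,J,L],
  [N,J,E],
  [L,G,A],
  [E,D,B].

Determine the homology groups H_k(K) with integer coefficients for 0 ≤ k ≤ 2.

Order the vertices as A < B < D < E < F < G < J < L < M < N. Listing each simplex with vertices in this order, K has dimension 2 with simplices:

  0-simplices (10): A, B, D, E, F, G, J, L, M, N
  1-simplices (30): AD, AF, AG, AJ, AL, AM, BD, BE, BG, BN, DE, DF, DJ, DN, EF, EG, EJ, EM, EN, FL, FM, FN, GL, GM, GN, JL, JM, JN, LM, LN
  2-simplices (20): ADF, ADJ, AFM, AGL, AGM, AJL, BDE, BDN, BEG, BGN, DEF, DJN, EFN, EGM, EJM, EJN, FLM, FLN, GLN, JLM

Hence C_0 ≅ Z^10, C_1 ≅ Z^30, C_2 ≅ Z^20.

The boundary map ∂_1: C_1 → C_0 is given by ∂[p,q] = [q] − [p].
The 10×30 boundary matrix has rank 9 and Smith normal form diag(1,1,1,1,1,1,1,1,1).

The boundary map ∂_2: C_2 → C_1 sends each 2-simplex [p,q,r] to [q,r] − [p,r] + [p,q]. For instance
  ∂BDN = DN − BN + BD,
  ∂BDE = DE − BE + BD.
This gives a 30×20 integer matrix of rank 20; reducing to Smith normal form yields diagonal entries (1,1,1,1,1,1,1,1,1,1,1,1,1,1,1,1,1,1,1,2).

From H_k ≅ ker(∂_k) / im(∂_{k+1}) we obtain:

  H_0: rank C_0 − rank ∂_1 = 10 − 9 = 1, and the invariant factors of ∂_1 are all 1, so H_0 = Z.
  H_1: rank ker ∂_1 − rank ∂_2 = (30 − 9) − 20 = 1, and ∂_2 has invariant factor 2 > 1, so H_1 = Z ⊕ Z/2.
  H_2: rank ker ∂_2 − rank ∂_3 = (20 − 20) − 0 = 0, and there is no ∂_3, so H_2 = 0.

(K is a triangulation of the Klein bottle.)

H_0 = Z,  H_1 = Z ⊕ Z/2,  H_2 = 0.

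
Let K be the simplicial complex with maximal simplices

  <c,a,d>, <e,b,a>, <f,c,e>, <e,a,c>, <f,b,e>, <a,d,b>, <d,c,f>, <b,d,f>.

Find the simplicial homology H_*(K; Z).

Fix the vertex order a < b < c < d < e < f and write every simplex with vertices in increasing order. Then dim K = 2 and the simplices of K are:

  0-simplices (6): a, b, c, d, e, f
  1-simplices (12): ab, ac, ad, ae, bd, be, bf, cd, ce, cf, df, ef
  2-simplices (8): abd, abe, acd, ace, bdf, bef, cdf, cef

giving chain groups C_0 ≅ Z^6, C_1 ≅ Z^12, C_2 ≅ Z^8.

∂_1: C_1 → C_0 is given by ∂[p,q] = [q] − [p]. For instance
  ∂ef = f − e.
The 6×12 boundary matrix has rank 5 and Smith normal form diag(1,1,1,1,1).

Boundary ∂_2: C_2 → C_1 maps a triangle to the signed sum of its edges. For instance
  ∂cdf = df − cf + cd,
  ∂abd = bd − ad + ab.
As a 12×8 matrix over Z this has rank 7, with invariant factors (1,1,1,1,1,1,1).

From H_k ≅ ker(∂_k) / im(∂_{k+1}) we obtain:

  H_0: rank C_0 − rank ∂_1 = 6 − 5 = 1, and the invariant factors of ∂_1 are all 1, so H_0 ≅ Z.
  H_1: rank ker ∂_1 − rank ∂_2 = (12 − 5) − 7 = 0, and the invariant factors of ∂_2 are all 1, so H_1 ≅ 0.
  H_2: rank ker ∂_2 − rank ∂_3 = (8 − 7) − 0 = 1, and there is no ∂_3, so H_2 ≅ Z.

(K is a triangulation of the 2-sphere S^2.)

H_0 ≅ Z,  H_1 = 0,  H_2 ≅ Z.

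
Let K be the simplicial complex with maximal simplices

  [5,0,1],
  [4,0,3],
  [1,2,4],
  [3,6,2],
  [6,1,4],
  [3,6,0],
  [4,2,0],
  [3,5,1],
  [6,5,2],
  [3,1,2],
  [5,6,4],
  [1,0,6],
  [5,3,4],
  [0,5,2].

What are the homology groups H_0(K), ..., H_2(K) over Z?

Order the vertices as 0 < 1 < 2 < 3 < 4 < 5 < 6. Listing each simplex with vertices in this order, K has dimension 2 with simplices:

  0-simplices (7): [0], [1], [2], [3], [4], [5], [6]
  1-simplices (21): [0,1], [0,2], [0,3], [0,4], [0,5], [0,6], [1,2], [1,3], [1,4], [1,5], [1,6], [2,3], [2,4], [2,5], [2,6], [3,4], [3,5], [3,6], [4,5], [4,6], [5,6]
  2-simplices (14): [0,1,5], [0,1,6], [0,2,4], [0,2,5], [0,3,4], [0,3,6], [1,2,3], [1,2,4], [1,3,5], [1,4,6], [2,3,6], [2,5,6], [3,4,5], [4,5,6]

Hence C_0 ≅ Z^7, C_1 ≅ Z^21, C_2 ≅ Z^14.

Boundary ∂_1: C_1 → C_0 sends each edge [p,q] (with p < q) to q − p.
This gives a 7×21 integer matrix of rank 6; reducing to Smith normal form yields diagonal entries (1,1,1,1,1,1).

∂_2: C_2 → C_1 sends each 2-simplex [p,q,r] to [q,r] − [p,r] + [p,q]. For instance
  ∂[0,2,4] = [2,4] − [0,4] + [0,2],
  ∂[0,3,6] = [3,6] − [0,6] + [0,3].
This gives a 21×14 integer matrix of rank 13; reducing to Smith normal form yields diagonal entries (1,1,1,1,1,1,1,1,1,1,1,1,1).

Reading off H_k = ker ∂_k / im ∂_{k+1}:

  H_0: rank C_0 − rank ∂_1 = 7 − 6 = 1, and the invariant factors of ∂_1 are all 1, so H_0 = Z.
  H_1: rank ker ∂_1 − rank ∂_2 = (21 − 6) − 13 = 2, and the invariant factors of ∂_2 are all 1, so H_1 = Z^2.
  H_2: rank ker ∂_2 − rank ∂_3 = (14 − 13) − 0 = 1, and there is no ∂_3, so H_2 = Z.

H_0 ≅ Z,  H_1 ≅ Z^2,  H_2 ≅ Z.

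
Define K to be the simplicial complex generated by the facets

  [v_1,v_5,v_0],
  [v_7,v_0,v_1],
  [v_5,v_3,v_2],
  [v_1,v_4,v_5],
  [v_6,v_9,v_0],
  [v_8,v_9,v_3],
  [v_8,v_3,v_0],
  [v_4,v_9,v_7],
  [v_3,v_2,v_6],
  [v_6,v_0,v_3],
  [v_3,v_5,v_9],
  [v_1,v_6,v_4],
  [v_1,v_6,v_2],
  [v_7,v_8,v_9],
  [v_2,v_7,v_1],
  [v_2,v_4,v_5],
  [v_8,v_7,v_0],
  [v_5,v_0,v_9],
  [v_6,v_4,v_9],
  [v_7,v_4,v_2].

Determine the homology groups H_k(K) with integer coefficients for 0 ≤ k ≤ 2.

We work with the vertex ordering v_0 < v_1 < v_2 < v_3 < v_4 < v_5 < v_6 < v_7 < v_8 < v_9. The simplices of K, each written with vertices in increasing order, are:

  0-simplices (10): [v_0], [v_1], [v_2], [v_3], [v_4], [v_5], [v_6], [v_7], [v_8], [v_9]
  1-simplices (30): (30 of them)
  2-simplices (20): (20 of them)

Hence C_0 ≅ Z^10, C_1 ≅ Z^30, C_2 ≅ Z^20.

∂_1: C_1 → C_0 is given by ∂[p,q] = [q] − [p].
The resulting 10×30 matrix has rank 9, and its Smith normal form has invariant factors (1,1,1,1,1,1,1,1,1).

∂_2: C_2 → C_1 acts by ∂[p,q,r] = [q,r] − [p,r] + [p,q]. For instance
  ∂[v_3,v_5,v_9] = [v_5,v_9] − [v_3,v_9] + [v_3,v_5],
  ∂[v_0,v_6,v_9] = [v_6,v_9] − [v_0,v_9] + [v_0,v_6].
As a 30×20 matrix over Z this has rank 20, with invariant factors (1,1,1,1,1,1,1,1,1,1,1,1,1,1,1,1,1,1,1,2).

From H_k ≅ ker(∂_k) / im(∂_{k+1}) we obtain:

  H_0: rank C_0 − rank ∂_1 = 10 − 9 = 1, and the invariant factors of ∂_1 are all 1, so H_0 = Z.
  H_1: rank ker ∂_1 − rank ∂_2 = (30 − 9) − 20 = 1, and ∂_2 has invariant factor 2 > 1, so H_1 = Z ⊕ Z/2Z.
  H_2: rank ker ∂_2 − rank ∂_3 = (20 − 20) − 0 = 0, and there is no ∂_3, so H_2 = 0.

As a check, the Euler characteristic is 10 − 30 + 20 = 0, which agrees with 1 − 1 + 0 = 0.

H_0 = Z,  H_1 = Z ⊕ Z/2Z,  H_2 = 0.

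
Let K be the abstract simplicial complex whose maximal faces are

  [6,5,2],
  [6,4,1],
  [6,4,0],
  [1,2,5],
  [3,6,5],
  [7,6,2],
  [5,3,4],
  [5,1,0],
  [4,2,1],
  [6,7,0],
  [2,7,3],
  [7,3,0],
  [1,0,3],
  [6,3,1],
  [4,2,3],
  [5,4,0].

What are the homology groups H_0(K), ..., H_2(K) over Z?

We work with the vertex ordering 0 < 1 < 2 < 3 < 4 < 5 < 6 < 7. The simplices of K, each written with vertices in increasing order, are:

  0-simplices (8): [0], [1], [2], [3], [4], [5], [6], [7]
  1-simplices (24): (24 of them)
  2-simplices (16): [0,1,3], [0,1,5], [0,3,7], [0,4,5], [0,4,6], [0,6,7], [1,2,4], [1,2,5], [1,3,6], [1,4,6], [2,3,4], [2,3,7], [2,5,6], [2,6,7], [3,4,5], [3,5,6]

so the chain groups are C_0 ≅ Z^8, C_1 ≅ Z^24, C_2 ≅ Z^16.

The boundary map ∂_1: C_1 → C_0 sends each edge [p,q] (with p < q) to q − p.
This gives a 8×24 integer matrix of rank 7; reducing to Smith normal form yields diagonal entries (1,1,1,1,1,1,1).

The boundary map ∂_2: C_2 → C_1 maps a triangle to the signed sum of its edges. For instance
  ∂[3,4,5] = [4,5] − [3,5] + [3,4],
  ∂[0,3,7] = [3,7] − [0,7] + [0,3].
The resulting 24×16 matrix has rank 15, and its Smith normal form has invariant factors (1,1,1,1,1,1,1,1,1,1,1,1,1,1,1).

Computing H_k = (kernel of ∂_k) / (image of ∂_{k+1}):

  H_0: rank C_0 − rank ∂_1 = 8 − 7 = 1, and the invariant factors of ∂_1 are all 1, so H_0 ≅ Z.
  H_1: rank ker ∂_1 − rank ∂_2 = (24 − 7) − 15 = 2, and the invariant factors of ∂_2 are all 1, so H_1 ≅ Z^2.
  H_2: rank ker ∂_2 − rank ∂_3 = (16 − 15) − 0 = 1, and there is no ∂_3, so H_2 ≅ Z.

H_0 ≅ Z,  H_1 ≅ Z^2,  H_2 ≅ Z.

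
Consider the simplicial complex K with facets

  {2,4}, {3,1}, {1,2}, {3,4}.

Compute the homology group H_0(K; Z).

H_0 = Z.

K has 4 vertices, 4 edges.
rank ∂_0 = 0, rank ∂_1 = 3 ⇒ b_0 = 4 − 0 − 3 = 1; all invariant factors of ∂_1 are 1 so no torsion. So H_0 ≅ Z.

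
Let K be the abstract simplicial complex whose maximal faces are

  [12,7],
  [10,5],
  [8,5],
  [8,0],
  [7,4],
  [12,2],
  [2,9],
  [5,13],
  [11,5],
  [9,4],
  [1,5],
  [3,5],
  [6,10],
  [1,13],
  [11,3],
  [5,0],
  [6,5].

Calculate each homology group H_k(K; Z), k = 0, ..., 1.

K has 14 vertices, 17 edges.
rank ∂_0 = 0, rank ∂_1 = 12 ⇒ b_0 = 14 − 0 − 12 = 2; all invariant factors of ∂_1 are 1 so no torsion. So H_0 ≅ Z^2.
rank ∂_1 = 12, rank ∂_2 = 0 ⇒ b_1 = 17 − 12 − 0 = 5. So H_1 ≅ Z^5.

H_0 = Z^2,  H_1 = Z^5.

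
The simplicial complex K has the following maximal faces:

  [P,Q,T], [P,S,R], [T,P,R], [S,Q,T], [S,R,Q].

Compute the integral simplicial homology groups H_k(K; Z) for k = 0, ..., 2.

Take the total order P < Q < R < S < T on the vertex set. Then K (dimension 2) consists of the simplices:

  0-simplices (5): P, Q, R, S, T
  1-simplices (10): PQ, PR, PS, PT, QR, QS, QT, RS, RT, ST
  2-simplices (5): PQT, PRS, PRT, QRS, QST

Hence C_0 ≅ Z^5, C_1 ≅ Z^10, C_2 ≅ Z^5.

The boundary map ∂_1: C_1 → C_0 is given by ∂[p,q] = [q] − [p]. For instance
  ∂RS = S − R.
As a 5×10 matrix over Z this has rank 4, with invariant factors (1,1,1,1).

The boundary map ∂_2: C_2 → C_1 sends each 2-simplex [p,q,r] to [q,r] − [p,r] + [p,q]. For instance
  ∂PQT = QT − PT + PQ,
  ∂QRS = RS − QS + QR.
This gives a 10×5 integer matrix of rank 5; reducing to Smith normal form yields diagonal entries (1,1,1,1,1).

Computing H_k = (kernel of ∂_k) / (image of ∂_{k+1}):

  H_0: rank C_0 − rank ∂_1 = 5 − 4 = 1, and the invariant factors of ∂_1 are all 1, so H_0 ≅ Z.
  H_1: rank ker ∂_1 − rank ∂_2 = (10 − 4) − 5 = 1, and the invariant factors of ∂_2 are all 1, so H_1 ≅ Z.
  H_2: rank ker ∂_2 − rank ∂_3 = (5 − 5) − 0 = 0, and there is no ∂_3, so H_2 ≅ 0.

As a check, the Euler characteristic is 5 − 10 + 5 = 0, which agrees with 1 − 1 + 0 = 0.

H_0 = Z,  H_1 = Z,  H_2 = 0.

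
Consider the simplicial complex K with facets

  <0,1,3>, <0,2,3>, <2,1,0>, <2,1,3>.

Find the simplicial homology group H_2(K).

H_2 ≅ Z.

We work with the vertex ordering 0 < 1 < 2 < 3. The simplices of K, each written with vertices in increasing order, are:

  0-simplices (4): [0], [1], [2], [3]
  1-simplices (6): [0,1], [0,2], [0,3], [1,2], [1,3], [2,3]
  2-simplices (4): [0,1,2], [0,1,3], [0,2,3], [1,2,3]

so the chain groups are C_0 ≅ Z^4, C_1 ≅ Z^6, C_2 ≅ Z^4.

Boundary ∂_1: C_1 → C_0 is given by ∂[p,q] = [q] − [p]. For instance
  ∂[1,3] = [3] − [1].
This gives a 4×6 integer matrix of rank 3; reducing to Smith normal form yields diagonal entries (1,1,1).

The boundary map ∂_2: C_2 → C_1 maps a triangle to the signed sum of its edges. For instance
  ∂[0,2,3] = [2,3] − [0,3] + [0,2],
  ∂[0,1,3] = [1,3] − [0,3] + [0,1].
This gives a 6×4 integer matrix of rank 3; reducing to Smith normal form yields diagonal entries (1,1,1).

Computing H_k = (kernel of ∂_k) / (image of ∂_{k+1}):

  H_2: rank ker ∂_2 − rank ∂_3 = (4 − 3) − 0 = 1, and there is no ∂_3, so H_2 = Z.

(K is a triangulation of the 2-sphere S^2.)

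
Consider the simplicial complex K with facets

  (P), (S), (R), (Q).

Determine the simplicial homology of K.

We work with the vertex ordering P < Q < R < S. The simplices of K, each written with vertices in increasing order, are:

  0-simplices (4): P, Q, R, S

giving chain groups C_0 ≅ Z^4.

Reading off H_k = ker ∂_k / im ∂_{k+1}:

  H_0: rank C_0 − rank ∂_1 = 4 − 0 = 4, and there is no ∂_1, so H_0 ≅ Z^4.

H_0 ≅ Z^4.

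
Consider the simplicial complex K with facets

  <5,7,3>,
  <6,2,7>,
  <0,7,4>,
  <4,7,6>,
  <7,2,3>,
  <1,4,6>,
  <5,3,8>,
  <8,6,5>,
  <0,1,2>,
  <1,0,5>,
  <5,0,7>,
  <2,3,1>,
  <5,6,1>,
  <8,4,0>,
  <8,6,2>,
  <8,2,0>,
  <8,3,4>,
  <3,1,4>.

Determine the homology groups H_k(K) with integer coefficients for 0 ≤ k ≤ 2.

K has 9 vertices, 27 edges, 18 triangles.
rank ∂_0 = 0, rank ∂_1 = 8 ⇒ b_0 = 9 − 0 − 8 = 1; all invariant factors of ∂_1 are 1 so no torsion. So H_0 = Z.
rank ∂_1 = 8, rank ∂_2 = 17 ⇒ b_1 = 27 − 8 − 17 = 2; all invariant factors of ∂_2 are 1 so no torsion. So H_1 = Z^2.
rank ∂_2 = 17, rank ∂_3 = 0 ⇒ b_2 = 18 − 17 − 0 = 1. So H_2 = Z.

H_0 = Z,  H_1 = Z^2,  H_2 = Z.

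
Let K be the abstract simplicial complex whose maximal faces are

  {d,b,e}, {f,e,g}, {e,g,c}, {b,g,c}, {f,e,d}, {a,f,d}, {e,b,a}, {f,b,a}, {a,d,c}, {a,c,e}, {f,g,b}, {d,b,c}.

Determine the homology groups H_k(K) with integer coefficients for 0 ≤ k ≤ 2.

H_0 ≅ Z,  H_1 ≅ Z/2Z,  H_2 = 0.

K has 7 vertices, 18 edges, 12 triangles.
rank ∂_0 = 0, rank ∂_1 = 6 ⇒ b_0 = 7 − 0 − 6 = 1; all invariant factors of ∂_1 are 1 so no torsion. So H_0 = Z.
rank ∂_1 = 6, rank ∂_2 = 12 ⇒ b_1 = 18 − 6 − 12 = 0; ∂_2 has invariant factor(s) [2] giving torsion. So H_1 = Z/2Z.
rank ∂_2 = 12, rank ∂_3 = 0 ⇒ b_2 = 12 − 12 − 0 = 0. So H_2 = 0.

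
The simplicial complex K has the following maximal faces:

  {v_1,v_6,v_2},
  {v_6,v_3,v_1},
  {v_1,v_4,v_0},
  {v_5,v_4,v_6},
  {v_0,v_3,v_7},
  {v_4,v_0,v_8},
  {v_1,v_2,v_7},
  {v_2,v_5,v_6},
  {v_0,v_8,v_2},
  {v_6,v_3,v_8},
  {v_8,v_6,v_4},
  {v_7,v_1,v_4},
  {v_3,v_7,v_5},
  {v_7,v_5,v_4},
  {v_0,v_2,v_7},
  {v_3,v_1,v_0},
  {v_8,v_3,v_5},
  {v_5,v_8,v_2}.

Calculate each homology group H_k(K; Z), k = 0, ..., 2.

We work with the vertex ordering v_0 < v_1 < v_2 < v_3 < v_4 < v_5 < v_6 < v_7 < v_8. The simplices of K, each written with vertices in increasing order, are:

  0-simplices (9): [v_0], [v_1], [v_2], [v_3], [v_4], [v_5], [v_6], [v_7], [v_8]
  1-simplices (27): (27 of them)
  2-simplices (18): (18 of them)

Hence C_0 ≅ Z^9, C_1 ≅ Z^27, C_2 ≅ Z^18.

∂_1: C_1 → C_0 is given by ∂[p,q] = [q] − [p]. For instance
  ∂[v_5,v_6] = [v_6] − [v_5].
The 9×27 boundary matrix has rank 8 and Smith normal form diag(1,1,1,1,1,1,1,1).

∂_2: C_2 → C_1 sends each 2-simplex [p,q,r] to [q,r] − [p,r] + [p,q]. For instance
  ∂[v_1,v_2,v_7] = [v_2,v_7] − [v_1,v_7] + [v_1,v_2],
  ∂[v_4,v_5,v_6] = [v_5,v_6] − [v_4,v_6] + [v_4,v_5].
As a 27×18 matrix over Z this has rank 18, with invariant factors (1,1,1,1,1,1,1,1,1,1,1,1,1,1,1,1,1,2).

From H_k ≅ ker(∂_k) / im(∂_{k+1}) we obtain:

  H_0: rank C_0 − rank ∂_1 = 9 − 8 = 1, and the invariant factors of ∂_1 are all 1, so H_0 ≅ Z.
  H_1: rank ker ∂_1 − rank ∂_2 = (27 − 8) − 18 = 1, and ∂_2 has invariant factor 2 > 1, so H_1 ≅ Z ⊕ Z_2.
  H_2: rank ker ∂_2 − rank ∂_3 = (18 − 18) − 0 = 0, and there is no ∂_3, so H_2 ≅ 0.

As a check, the Euler characteristic is 9 − 27 + 18 = 0, which agrees with 1 − 1 + 0 = 0.

H_0 ≅ Z,  H_1 ≅ Z ⊕ Z_2,  H_2 = 0.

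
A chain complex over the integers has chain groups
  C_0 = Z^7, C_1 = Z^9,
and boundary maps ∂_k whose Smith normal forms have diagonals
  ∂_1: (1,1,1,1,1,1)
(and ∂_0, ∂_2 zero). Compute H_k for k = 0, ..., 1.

H_0: b_0 = 7 − 0 − 6 = 1; torsion from ∂_1 factors > 1: none. So H_0 = Z.
H_1: b_1 = 9 − 6 − 0 = 3; torsion from ∂_2 factors > 1: none. So H_1 = Z^3.

H_0 = Z,  H_1 = Z^3.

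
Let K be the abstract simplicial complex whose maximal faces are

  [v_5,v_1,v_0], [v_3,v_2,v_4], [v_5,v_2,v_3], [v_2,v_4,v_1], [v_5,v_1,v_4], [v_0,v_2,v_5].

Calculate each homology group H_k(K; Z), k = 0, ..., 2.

Order the vertices as v_0 < v_1 < v_2 < v_3 < v_4 < v_5. Listing each simplex with vertices in this order, K has dimension 2 with simplices:

  0-simplices (6): [v_0], [v_1], [v_2], [v_3], [v_4], [v_5]
  1-simplices (12): [v_0,v_1], [v_0,v_2], [v_0,v_5], [v_1,v_2], [v_1,v_4], [v_1,v_5], [v_2,v_3], [v_2,v_4], [v_2,v_5], [v_3,v_4], [v_3,v_5], [v_4,v_5]
  2-simplices (6): [v_0,v_1,v_5], [v_0,v_2,v_5], [v_1,v_2,v_4], [v_1,v_4,v_5], [v_2,v_3,v_4], [v_2,v_3,v_5]

giving chain groups C_0 ≅ Z^6, C_1 ≅ Z^12, C_2 ≅ Z^6.

∂_1: C_1 → C_0 maps an edge to its endpoints' difference, ∂[p,q] = q − p.
As a 6×12 matrix over Z this has rank 5, with invariant factors (1,1,1,1,1).

Boundary ∂_2: C_2 → C_1 acts by ∂[p,q,r] = [q,r] − [p,r] + [p,q]. For instance
  ∂[v_0,v_1,v_5] = [v_1,v_5] − [v_0,v_5] + [v_0,v_1],
  ∂[v_2,v_3,v_5] = [v_3,v_5] − [v_2,v_5] + [v_2,v_3].
The 12×6 boundary matrix has rank 6 and Smith normal form diag(1,1,1,1,1,1).

Reading off H_k = ker ∂_k / im ∂_{k+1}:

  H_0: rank C_0 − rank ∂_1 = 6 − 5 = 1, and the invariant factors of ∂_1 are all 1, so H_0 = Z.
  H_1: rank ker ∂_1 − rank ∂_2 = (12 − 5) − 6 = 1, and the invariant factors of ∂_2 are all 1, so H_1 = Z.
  H_2: rank ker ∂_2 − rank ∂_3 = (6 − 6) − 0 = 0, and there is no ∂_3, so H_2 = 0.

(K is a triangulation of the cylinder S^1 x I.)

H_0 = Z,  H_1 = Z,  H_2 = 0.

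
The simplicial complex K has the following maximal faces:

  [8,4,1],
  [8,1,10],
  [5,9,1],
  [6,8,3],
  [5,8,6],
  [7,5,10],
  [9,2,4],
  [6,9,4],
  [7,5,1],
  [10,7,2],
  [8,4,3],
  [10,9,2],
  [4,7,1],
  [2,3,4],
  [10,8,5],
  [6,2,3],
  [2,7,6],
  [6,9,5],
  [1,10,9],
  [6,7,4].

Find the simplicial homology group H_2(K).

H_2 = 0.

We work with the vertex ordering 1 < 2 < 3 < 4 < 5 < 6 < 7 < 8 < 9 < 10. The simplices of K, each written with vertices in increasing order, are:

  0-simplices (10): [1], [2], [3], [4], [5], [6], [7], [8], [9], [10]
  1-simplices (30): (30 of them)
  2-simplices (20): (20 of them)

giving chain groups C_0 ≅ Z^10, C_1 ≅ Z^30, C_2 ≅ Z^20.

Boundary ∂_1: C_1 → C_0 sends each edge [p,q] (with p < q) to q − p. For instance
  ∂[1,4] = [4] − [1].
As a 10×30 matrix over Z this has rank 9, with invariant factors (1,1,1,1,1,1,1,1,1).

Boundary ∂_2: C_2 → C_1 maps a triangle to the signed sum of its edges. For instance
  ∂[1,4,7] = [4,7] − [1,7] + [1,4],
  ∂[4,6,7] = [6,7] − [4,7] + [4,6].
The 30×20 boundary matrix has rank 20 and Smith normal form diag(1,1,1,1,1,1,1,1,1,1,1,1,1,1,1,1,1,1,1,2).

From H_k ≅ ker(∂_k) / im(∂_{k+1}) we obtain:

  H_2: rank ker ∂_2 − rank ∂_3 = (20 − 20) − 0 = 0, and there is no ∂_3, so H_2 = 0.

(K is a triangulation of the Klein bottle.)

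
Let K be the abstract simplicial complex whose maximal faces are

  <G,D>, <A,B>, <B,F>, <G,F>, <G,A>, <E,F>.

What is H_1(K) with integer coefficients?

H_1 ≅ Z.

K has 6 vertices, 6 edges.
rank ∂_1 = 5, rank ∂_2 = 0 ⇒ b_1 = 6 − 5 − 0 = 1. So H_1 = Z.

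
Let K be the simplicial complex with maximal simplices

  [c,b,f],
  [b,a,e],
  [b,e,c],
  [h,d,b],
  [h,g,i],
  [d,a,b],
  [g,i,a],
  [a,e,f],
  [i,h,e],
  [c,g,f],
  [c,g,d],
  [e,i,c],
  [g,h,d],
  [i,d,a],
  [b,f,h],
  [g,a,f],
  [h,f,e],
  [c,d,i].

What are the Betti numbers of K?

Fix the vertex order a < b < c < d < e < f < g < h < i and write every simplex with vertices in increasing order. Then dim K = 2 and the simplices of K are:

  0-simplices (9): a, b, c, d, e, f, g, h, i
  1-simplices (27): ab, ad, ae, af, ag, ai, bc, bd, be, bf, bh, cd, ce, cf, cg, ci, dg, dh, di, ef, eh, ei, fg, fh, gh, gi, hi
  2-simplices (18): abd, abe, adi, aef, afg, agi, bce, bcf, bdh, bfh, cdg, cdi, cei, cfg, dgh, efh, ehi, ghi

so the chain groups are C_0 ≅ Z^9, C_1 ≅ Z^27, C_2 ≅ Z^18.

Boundary ∂_1: C_1 → C_0 maps an edge to its endpoints' difference, ∂[p,q] = q − p. For instance
  ∂af = f − a.
As a 9×27 matrix over Z this has rank 8, with invariant factors (1,1,1,1,1,1,1,1).

∂_2: C_2 → C_1 acts by ∂[p,q,r] = [q,r] − [p,r] + [p,q]. For instance
  ∂ehi = hi − ei + eh,
  ∂cei = ei − ci + ce.
As a 27×18 matrix over Z this has rank 18, with invariant factors (1,1,1,1,1,1,1,1,1,1,1,1,1,1,1,1,1,2).

From H_k ≅ ker(∂_k) / im(∂_{k+1}) we obtain:

  H_0: rank C_0 − rank ∂_1 = 9 − 8 = 1, and the invariant factors of ∂_1 are all 1, so H_0 = Z.
  H_1: rank ker ∂_1 − rank ∂_2 = (27 − 8) − 18 = 1, and ∂_2 has invariant factor 2 > 1, so H_1 = Z ⊕ Z_2.
  H_2: rank ker ∂_2 − rank ∂_3 = (18 − 18) − 0 = 0, and there is no ∂_3, so H_2 = 0.

Hence the Betti numbers are b_0 = 1, b_1 = 1, b_2 = 0.

b_0 = 1, b_1 = 1, b_2 = 0.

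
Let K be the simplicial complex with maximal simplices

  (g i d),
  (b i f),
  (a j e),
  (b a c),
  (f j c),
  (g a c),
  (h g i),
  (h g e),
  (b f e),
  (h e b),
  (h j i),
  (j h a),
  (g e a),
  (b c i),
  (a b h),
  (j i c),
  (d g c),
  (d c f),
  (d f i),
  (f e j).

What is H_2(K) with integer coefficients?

Order the vertices as a < b < c < d < e < f < g < h < i < j. Listing each simplex with vertices in this order, K has dimension 2 with simplices:

  0-simplices (10): a, b, c, d, e, f, g, h, i, j
  1-simplices (30): ab, ac, ae, ag, ah, aj, bc, be, bf, bh, bi, cd, cf, cg, ci, cj, df, dg, di, ef, eg, eh, ej, fi, fj, gh, gi, hi, hj, ij
  2-simplices (20): abc, abh, acg, aeg, aej, ahj, bci, bef, beh, bfi, cdf, cdg, cfj, cij, dfi, dgi, efj, egh, ghi, hij

Hence C_0 ≅ Z^10, C_1 ≅ Z^30, C_2 ≅ Z^20.

Boundary ∂_1: C_1 → C_0 sends each edge [p,q] (with p < q) to q − p.
This gives a 10×30 integer matrix of rank 9; reducing to Smith normal form yields diagonal entries (1,1,1,1,1,1,1,1,1).

The boundary map ∂_2: C_2 → C_1 sends each 2-simplex [p,q,r] to [q,r] − [p,r] + [p,q]. For instance
  ∂abc = bc − ac + ab,
  ∂ghi = hi − gi + gh.
The 30×20 boundary matrix has rank 20 and Smith normal form diag(1,1,1,1,1,1,1,1,1,1,1,1,1,1,1,1,1,1,1,2).

Now H_k = ker ∂_k / im ∂_{k+1}, so:

  H_2: rank ker ∂_2 − rank ∂_3 = (20 − 20) − 0 = 0, and there is no ∂_3, so H_2 = 0.

H_2 ≅ 0.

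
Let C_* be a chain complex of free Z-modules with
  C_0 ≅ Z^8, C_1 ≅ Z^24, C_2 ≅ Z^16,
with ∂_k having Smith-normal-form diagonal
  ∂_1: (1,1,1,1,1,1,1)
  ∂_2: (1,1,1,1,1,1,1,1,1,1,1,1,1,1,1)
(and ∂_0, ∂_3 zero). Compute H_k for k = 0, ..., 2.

H_0: b_0 = 8 − 0 − 7 = 1; torsion from ∂_1 factors > 1: none. So H_0 ≅ Z.
H_1: b_1 = 24 − 7 − 15 = 2; torsion from ∂_2 factors > 1: none. So H_1 ≅ Z^2.
H_2: b_2 = 16 − 15 − 0 = 1; torsion from ∂_3 factors > 1: none. So H_2 ≅ Z.

H_0 ≅ Z,  H_1 ≅ Z^2,  H_2 ≅ Z.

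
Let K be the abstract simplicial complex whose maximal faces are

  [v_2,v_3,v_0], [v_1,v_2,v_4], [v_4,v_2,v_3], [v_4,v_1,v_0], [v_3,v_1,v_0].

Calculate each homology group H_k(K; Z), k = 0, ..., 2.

Order the vertices as v_0 < v_1 < v_2 < v_3 < v_4. Listing each simplex with vertices in this order, K has dimension 2 with simplices:

  0-simplices (5): [v_0], [v_1], [v_2], [v_3], [v_4]
  1-simplices (10): [v_0,v_1], [v_0,v_2], [v_0,v_3], [v_0,v_4], [v_1,v_2], [v_1,v_3], [v_1,v_4], [v_2,v_3], [v_2,v_4], [v_3,v_4]
  2-simplices (5): [v_0,v_1,v_3], [v_0,v_1,v_4], [v_0,v_2,v_3], [v_1,v_2,v_4], [v_2,v_3,v_4]

so the chain groups are C_0 ≅ Z^5, C_1 ≅ Z^10, C_2 ≅ Z^5.

Boundary ∂_1: C_1 → C_0 maps an edge to its endpoints' difference, ∂[p,q] = q − p.
The resulting 5×10 matrix has rank 4, and its Smith normal form has invariant factors (1,1,1,1).

Boundary ∂_2: C_2 → C_1 maps a triangle to the signed sum of its edges. For instance
  ∂[v_1,v_2,v_4] = [v_2,v_4] − [v_1,v_4] + [v_1,v_2],
  ∂[v_0,v_1,v_3] = [v_1,v_3] − [v_0,v_3] + [v_0,v_1].
This gives a 10×5 integer matrix of rank 5; reducing to Smith normal form yields diagonal entries (1,1,1,1,1).

From H_k ≅ ker(∂_k) / im(∂_{k+1}) we obtain:

  H_0: rank C_0 − rank ∂_1 = 5 − 4 = 1, and the invariant factors of ∂_1 are all 1, so H_0 ≅ Z.
  H_1: rank ker ∂_1 − rank ∂_2 = (10 − 4) − 5 = 1, and the invariant factors of ∂_2 are all 1, so H_1 ≅ Z.
  H_2: rank ker ∂_2 − rank ∂_3 = (5 − 5) − 0 = 0, and there is no ∂_3, so H_2 ≅ 0.

(K is a triangulation of the Möbius band.)

H_0 ≅ Z,  H_1 ≅ Z,  H_2 = 0.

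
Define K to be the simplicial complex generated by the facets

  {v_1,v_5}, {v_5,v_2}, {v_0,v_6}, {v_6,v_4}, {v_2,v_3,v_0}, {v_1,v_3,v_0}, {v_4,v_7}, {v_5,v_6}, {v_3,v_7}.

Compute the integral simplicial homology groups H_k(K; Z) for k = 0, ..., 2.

H_0 = Z,  H_1 = Z^3,  H_2 = 0.

Take the total order v_0 < v_1 < v_2 < v_3 < v_4 < v_5 < v_6 < v_7 on the vertex set. Then K (dimension 2) consists of the simplices:

  0-simplices (8): [v_0], [v_1], [v_2], [v_3], [v_4], [v_5], [v_6], [v_7]
  1-simplices (12): [v_0,v_1], [v_0,v_2], [v_0,v_3], [v_0,v_6], [v_1,v_3], [v_1,v_5], [v_2,v_3], [v_2,v_5], [v_3,v_7], [v_4,v_6], [v_4,v_7], [v_5,v_6]
  2-simplices (2): [v_0,v_1,v_3], [v_0,v_2,v_3]

Hence C_0 ≅ Z^8, C_1 ≅ Z^12, C_2 ≅ Z^2.

∂_1: C_1 → C_0 sends each edge [p,q] (with p < q) to q − p. For instance
  ∂[v_3,v_7] = [v_7] − [v_3].
The resulting 8×12 matrix has rank 7, and its Smith normal form has invariant factors (1,1,1,1,1,1,1).

∂_2: C_2 → C_1 acts by ∂[p,q,r] = [q,r] − [p,r] + [p,q]. For instance
  ∂[v_0,v_1,v_3] = [v_1,v_3] − [v_0,v_3] + [v_0,v_1],
  ∂[v_0,v_2,v_3] = [v_2,v_3] − [v_0,v_3] + [v_0,v_2].
As a 12×2 matrix over Z this has rank 2, with invariant factors (1,1).

From H_k ≅ ker(∂_k) / im(∂_{k+1}) we obtain:

  H_0: rank C_0 − rank ∂_1 = 8 − 7 = 1, and the invariant factors of ∂_1 are all 1, so H_0 ≅ Z.
  H_1: rank ker ∂_1 − rank ∂_2 = (12 − 7) − 2 = 3, and the invariant factors of ∂_2 are all 1, so H_1 ≅ Z^3.
  H_2: rank ker ∂_2 − rank ∂_3 = (2 − 2) − 0 = 0, and there is no ∂_3, so H_2 ≅ 0.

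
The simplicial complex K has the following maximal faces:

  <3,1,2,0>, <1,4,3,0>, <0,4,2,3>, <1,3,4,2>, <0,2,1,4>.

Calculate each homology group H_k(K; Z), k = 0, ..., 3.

Fix the vertex order 0 < 1 < 2 < 3 < 4 and write every simplex with vertices in increasing order. Then dim K = 3 and the simplices of K are:

  0-simplices (5): [0], [1], [2], [3], [4]
  1-simplices (10): [0,1], [0,2], [0,3], [0,4], [1,2], [1,3], [1,4], [2,3], [2,4], [3,4]
  2-simplices (10): [0,1,2], [0,1,3], [0,1,4], [0,2,3], [0,2,4], [0,3,4], [1,2,3], [1,2,4], [1,3,4], [2,3,4]
  3-simplices (5): [0,1,2,3], [0,1,2,4], [0,1,3,4], [0,2,3,4], [1,2,3,4]

giving chain groups C_0 ≅ Z^5, C_1 ≅ Z^10, C_2 ≅ Z^10, C_3 ≅ Z^5.

Boundary ∂_1: C_1 → C_0 maps an edge to its endpoints' difference, ∂[p,q] = q − p. For instance
  ∂[3,4] = [4] − [3].
The resulting 5×10 matrix has rank 4, and its Smith normal form has invariant factors (1,1,1,1).

Boundary ∂_2: C_2 → C_1 acts by ∂[p,q,r] = [q,r] − [p,r] + [p,q]. For instance
  ∂[0,2,3] = [2,3] − [0,3] + [0,2],
  ∂[1,3,4] = [3,4] − [1,4] + [1,3].
The 10×10 boundary matrix has rank 6 and Smith normal form diag(1,1,1,1,1,1).

Boundary ∂_3: C_3 → C_2 sends each 3-simplex σ to the alternating sum Σ_i (−1)^i (σ with its i-th vertex removed). For instance
  ∂[0,2,3,4] = [2,3,4] − [0,3,4] + [0,2,4] − [0,2,3],
  ∂[0,1,2,3] = [1,2,3] − [0,2,3] + [0,1,3] − [0,1,2].
The resulting 10×5 matrix has rank 4, and its Smith normal form has invariant factors (1,1,1,1).

Reading off H_k = ker ∂_k / im ∂_{k+1}:

  H_0: rank C_0 − rank ∂_1 = 5 − 4 = 1, and the invariant factors of ∂_1 are all 1, so H_0 = Z.
  H_1: rank ker ∂_1 − rank ∂_2 = (10 − 4) − 6 = 0, and the invariant factors of ∂_2 are all 1, so H_1 = 0.
  H_2: rank ker ∂_2 − rank ∂_3 = (10 − 6) − 4 = 0, and the invariant factors of ∂_3 are all 1, so H_2 = 0.
  H_3: rank ker ∂_3 − rank ∂_4 = (5 − 4) − 0 = 1, and there is no ∂_4, so H_3 = Z.

H_0 = Z,  H_1 = 0,  H_2 = 0,  H_3 = Z.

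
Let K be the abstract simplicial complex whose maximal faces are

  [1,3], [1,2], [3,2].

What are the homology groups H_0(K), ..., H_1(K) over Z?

We work with the vertex ordering 1 < 2 < 3. The simplices of K, each written with vertices in increasing order, are:

  0-simplices (3): [1], [2], [3]
  1-simplices (3): [1,2], [1,3], [2,3]

Hence C_0 ≅ Z^3, C_1 ≅ Z^3.

∂_1: C_1 → C_0 is given by ∂[p,q] = [q] − [p].
The 3×3 boundary matrix has rank 2 and Smith normal form diag(1,1).

Now H_k = ker ∂_k / im ∂_{k+1}, so:

  H_0: rank C_0 − rank ∂_1 = 3 − 2 = 1, and the invariant factors of ∂_1 are all 1, so H_0 ≅ Z.
  H_1: rank ker ∂_1 − rank ∂_2 = (3 − 2) − 0 = 1, and there is no ∂_2, so H_1 ≅ Z.

H_0 = Z,  H_1 = Z.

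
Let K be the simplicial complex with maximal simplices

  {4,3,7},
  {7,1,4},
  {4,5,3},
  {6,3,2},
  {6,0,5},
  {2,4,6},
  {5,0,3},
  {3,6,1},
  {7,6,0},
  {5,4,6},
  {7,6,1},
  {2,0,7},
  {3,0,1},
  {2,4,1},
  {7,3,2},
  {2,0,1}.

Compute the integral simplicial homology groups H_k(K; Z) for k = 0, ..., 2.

H_0 ≅ Z,  H_1 ≅ Z^2,  H_2 ≅ Z.

K has 8 vertices, 24 edges, 16 triangles.
rank ∂_0 = 0, rank ∂_1 = 7 ⇒ b_0 = 8 − 0 − 7 = 1; all invariant factors of ∂_1 are 1 so no torsion. So H_0 ≅ Z.
rank ∂_1 = 7, rank ∂_2 = 15 ⇒ b_1 = 24 − 7 − 15 = 2; all invariant factors of ∂_2 are 1 so no torsion. So H_1 ≅ Z^2.
rank ∂_2 = 15, rank ∂_3 = 0 ⇒ b_2 = 16 − 15 − 0 = 1. So H_2 ≅ Z.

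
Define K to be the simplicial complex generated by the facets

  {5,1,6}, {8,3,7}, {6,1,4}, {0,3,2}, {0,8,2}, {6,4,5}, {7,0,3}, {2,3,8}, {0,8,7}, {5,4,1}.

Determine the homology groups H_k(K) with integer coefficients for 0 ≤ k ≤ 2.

H_0 = Z^2,  H_1 = 0,  H_2 = Z^2.

Fix the vertex order 0 < 1 < 2 < 3 < 4 < 5 < 6 < 7 < 8 and write every simplex with vertices in increasing order. Then dim K = 2 and the simplices of K are:

  0-simplices (9): [0], [1], [2], [3], [4], [5], [6], [7], [8]
  1-simplices (15): [0,2], [0,3], [0,7], [0,8], [1,4], [1,5], [1,6], [2,3], [2,8], [3,7], [3,8], [4,5], [4,6], [5,6], [7,8]
  2-simplices (10): [0,2,3], [0,2,8], [0,3,7], [0,7,8], [1,4,5], [1,4,6], [1,5,6], [2,3,8], [3,7,8], [4,5,6]

so the chain groups are C_0 ≅ Z^9, C_1 ≅ Z^15, C_2 ≅ Z^10.

The boundary map ∂_1: C_1 → C_0 is given by ∂[p,q] = [q] − [p].
As a 9×15 matrix over Z this has rank 7, with invariant factors (1,1,1,1,1,1,1).

Boundary ∂_2: C_2 → C_1 maps a triangle to the signed sum of its edges. For instance
  ∂[4,5,6] = [5,6] − [4,6] + [4,5],
  ∂[0,7,8] = [7,8] − [0,8] + [0,7].
The resulting 15×10 matrix has rank 8, and its Smith normal form has invariant factors (1,1,1,1,1,1,1,1).

Reading off H_k = ker ∂_k / im ∂_{k+1}:

  H_0: rank C_0 − rank ∂_1 = 9 − 7 = 2, and the invariant factors of ∂_1 are all 1, so H_0 ≅ Z^2.
  H_1: rank ker ∂_1 − rank ∂_2 = (15 − 7) − 8 = 0, and the invariant factors of ∂_2 are all 1, so H_1 ≅ 0.
  H_2: rank ker ∂_2 − rank ∂_3 = (10 − 8) − 0 = 2, and there is no ∂_3, so H_2 ≅ Z^2.

As a check, the Euler characteristic is 9 − 15 + 10 = 4, which agrees with 2 − 0 + 2 = 4.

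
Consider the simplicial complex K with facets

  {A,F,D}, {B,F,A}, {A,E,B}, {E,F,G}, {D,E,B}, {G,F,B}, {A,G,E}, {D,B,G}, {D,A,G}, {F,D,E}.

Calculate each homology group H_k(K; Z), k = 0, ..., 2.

Fix the vertex order A < B < D < E < F < G and write every simplex with vertices in increasing order. Then dim K = 2 and the simplices of K are:

  0-simplices (6): A, B, D, E, F, G
  1-simplices (15): AB, AD, AE, AF, AG, BD, BE, BF, BG, DE, DF, DG, EF, EG, FG
  2-simplices (10): ABE, ABF, ADF, ADG, AEG, BDE, BDG, BFG, DEF, EFG

Hence C_0 ≅ Z^6, C_1 ≅ Z^15, C_2 ≅ Z^10.

Boundary ∂_1: C_1 → C_0 maps an edge to its endpoints' difference, ∂[p,q] = q − p.
The 6×15 boundary matrix has rank 5 and Smith normal form diag(1,1,1,1,1).

∂_2: C_2 → C_1 acts by ∂[p,q,r] = [q,r] − [p,r] + [p,q]. For instance
  ∂ADG = DG − AG + AD,
  ∂ADF = DF − AF + AD.
The resulting 15×10 matrix has rank 10, and its Smith normal form has invariant factors (1,1,1,1,1,1,1,1,1,2).

Reading off H_k = ker ∂_k / im ∂_{k+1}:

  H_0: rank C_0 − rank ∂_1 = 6 − 5 = 1, and the invariant factors of ∂_1 are all 1, so H_0 ≅ Z.
  H_1: rank ker ∂_1 − rank ∂_2 = (15 − 5) − 10 = 0, and ∂_2 has invariant factor 2 > 1, so H_1 ≅ Z/2.
  H_2: rank ker ∂_2 − rank ∂_3 = (10 − 10) − 0 = 0, and there is no ∂_3, so H_2 ≅ 0.

As a check, the Euler characteristic is 6 − 15 + 10 = 1, which agrees with 1 − 0 + 0 = 1.

H_0 = Z,  H_1 = Z/2,  H_2 = 0.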